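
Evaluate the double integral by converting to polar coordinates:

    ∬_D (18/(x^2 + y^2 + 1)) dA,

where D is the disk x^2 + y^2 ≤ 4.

The region D is 0 ≤ r ≤ 2, 0 ≤ θ ≤ 2π in polar coordinates, where x = r cos(θ), y = r sin(θ), and dA = r dr dθ.

Under the substitution, the integrand becomes 18/(r^2 + 1), so

    ∬_D (18/(x^2 + y^2 + 1)) dA = ∫_{0}^{2π} ∫_{0}^{2} (18/(r^2 + 1)) · r dr dθ.

Inner integral (in r): ∫_{0}^{2} (18/(r^2 + 1)) · r dr = log(1953125).

Outer integral (in θ): ∫_{0}^{2π} (log(1953125)) dθ = 18π log(5).

Therefore ∬_D (18/(x^2 + y^2 + 1)) dA = 18π log(5).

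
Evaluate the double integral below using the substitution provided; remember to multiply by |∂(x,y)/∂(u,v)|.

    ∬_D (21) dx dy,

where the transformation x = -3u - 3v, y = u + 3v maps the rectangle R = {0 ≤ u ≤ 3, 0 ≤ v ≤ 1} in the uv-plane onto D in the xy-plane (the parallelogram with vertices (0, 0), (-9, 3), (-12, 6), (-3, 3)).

Compute the Jacobian determinant of (x, y) with respect to (u, v):

    ∂(x,y)/∂(u,v) = | -3  -3 | = (-3)(3) - (-3)(1) = -6.
                   | 1  3 |

Its absolute value is |J| = 6 (the area scaling factor).

Substituting x = -3u - 3v, y = u + 3v into the integrand,

    21 → 21,

so the integral becomes

    ∬_R (21) · |J| du dv = ∫_0^3 ∫_0^1 (126) dv du.

Inner (v): 126.
Outer (u): 378.

Therefore ∬_D (21) dx dy = 378.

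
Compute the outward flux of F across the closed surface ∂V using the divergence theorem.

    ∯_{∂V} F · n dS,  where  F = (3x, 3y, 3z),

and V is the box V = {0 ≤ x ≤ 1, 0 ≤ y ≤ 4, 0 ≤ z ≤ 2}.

By the divergence theorem,

    ∯_{∂V} F · n dS = ∭_V (∇ · F) dV.

Compute the divergence:
    ∇ · F = ∂F_x/∂x + ∂F_y/∂y + ∂F_z/∂z = 3 + 3 + 3 = 9.

V is a rectangular box, so dV = dx dy dz with 0 ≤ x ≤ 1, 0 ≤ y ≤ 4, 0 ≤ z ≤ 2.

Integrate (9) over V as an iterated integral:

    ∭_V (∇·F) dV = ∫_0^{1} ∫_0^{4} ∫_0^{2} (9) dz dy dx.

Inner (z from 0 to 2): 18.
Middle (y from 0 to 4): 72.
Outer (x from 0 to 1): 72.

Therefore ∯_{∂V} F · n dS = 72.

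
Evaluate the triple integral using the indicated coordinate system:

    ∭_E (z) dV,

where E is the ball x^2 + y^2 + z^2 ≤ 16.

In spherical coordinates, x = ρ sin(φ) cos(θ), y = ρ sin(φ) sin(θ), z = ρ cos(φ), and dV = ρ^2 sin(φ) dρ dφ dθ.

The integrand becomes ρ cos(φ), so

    ∭_E (z) dV = ∫_{0}^{2π} ∫_{0}^{π} ∫_{0}^{4} (ρ cos(φ)) · ρ^2 sin(φ) dρ dφ dθ.

Inner (ρ): 32sin(2φ).
Middle (φ): 0.
Outer (θ): 0.

Therefore the triple integral equals 0.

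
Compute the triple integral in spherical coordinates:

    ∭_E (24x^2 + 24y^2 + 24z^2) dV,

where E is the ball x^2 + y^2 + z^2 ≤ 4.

In spherical coordinates, x = ρ sin(φ) cos(θ), y = ρ sin(φ) sin(θ), z = ρ cos(φ), and dV = ρ^2 sin(φ) dρ dφ dθ.

The integrand becomes 24ρ^2, so

    ∭_E (24x^2 + 24y^2 + 24z^2) dV = ∫_{0}^{2π} ∫_{0}^{π} ∫_{0}^{2} (24ρ^2) · ρ^2 sin(φ) dρ dφ dθ.

Inner (ρ): 768sin(φ)/5.
Middle (φ): 1536/5.
Outer (θ): 3072π/5.

Therefore the triple integral equals 3072π/5.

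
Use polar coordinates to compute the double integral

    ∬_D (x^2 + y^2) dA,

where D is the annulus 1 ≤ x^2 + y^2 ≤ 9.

The region D is 1 ≤ r ≤ 3, 0 ≤ θ ≤ 2π in polar coordinates, where x = r cos(θ), y = r sin(θ), and dA = r dr dθ.

Under the substitution, the integrand becomes r^2, so

    ∬_D (x^2 + y^2) dA = ∫_{0}^{2π} ∫_{1}^{3} (r^2) · r dr dθ.

Inner integral (in r): ∫_{1}^{3} (r^2) · r dr = 20.

Outer integral (in θ): ∫_{0}^{2π} (20) dθ = 40π.

Therefore ∬_D (x^2 + y^2) dA = 40π.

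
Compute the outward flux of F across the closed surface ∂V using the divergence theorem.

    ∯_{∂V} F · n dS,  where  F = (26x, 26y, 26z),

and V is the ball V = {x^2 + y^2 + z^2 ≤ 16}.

By the divergence theorem,

    ∯_{∂V} F · n dS = ∭_V (∇ · F) dV.

Compute the divergence:
    ∇ · F = ∂F_x/∂x + ∂F_y/∂y + ∂F_z/∂z = 26 + 26 + 26 = 78.

In spherical coordinates, x = ρ sin(φ) cos(θ), y = ρ sin(φ) sin(θ), z = ρ cos(φ), dV = ρ^2 sin(φ) dρ dφ dθ, with 0 ≤ ρ ≤ 4, 0 ≤ φ ≤ π, 0 ≤ θ ≤ 2π.

The integrand, after substitution and multiplying by the volume element, becomes (78) · ρ^2 sin(φ), so

    ∭_V (∇·F) dV = ∫_0^{2π} ∫_0^{π} ∫_0^{4} (78) · ρ^2 sin(φ) dρ dφ dθ.

Inner (ρ from 0 to 4): 1664sin(φ).
Middle (φ from 0 to π): 3328.
Outer (θ from 0 to 2π): 6656π.

Therefore ∯_{∂V} F · n dS = 6656π.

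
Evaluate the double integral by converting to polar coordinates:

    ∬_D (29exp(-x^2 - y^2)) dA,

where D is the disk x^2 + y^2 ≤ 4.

The region D is 0 ≤ r ≤ 2, 0 ≤ θ ≤ 2π in polar coordinates, where x = r cos(θ), y = r sin(θ), and dA = r dr dθ.

Under the substitution, the integrand becomes 29exp(-r^2), so

    ∬_D (29exp(-x^2 - y^2)) dA = ∫_{0}^{2π} ∫_{0}^{2} (29exp(-r^2)) · r dr dθ.

Inner integral (in r): ∫_{0}^{2} (29exp(-r^2)) · r dr = 29/2 - 29exp(-4)/2.

Outer integral (in θ): ∫_{0}^{2π} (29/2 - 29exp(-4)/2) dθ = -29π exp(-4) + 29π.

Therefore ∬_D (29exp(-x^2 - y^2)) dA = -29π exp(-4) + 29π.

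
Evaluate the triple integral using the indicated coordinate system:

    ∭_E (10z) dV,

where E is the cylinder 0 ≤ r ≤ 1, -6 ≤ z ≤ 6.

In cylindrical coordinates, x = r cos(θ), y = r sin(θ), z = z, and dV = r dr dθ dz.

The integrand becomes 10z, so

    ∭_E (10z) dV = ∫_{0}^{2π} ∫_{0}^{1} ∫_{-6}^{6} (10z) · r dz dr dθ.

Inner (z): 0.
Middle (r from 0 to 1): 0.
Outer (θ): 0.

Therefore the triple integral equals 0.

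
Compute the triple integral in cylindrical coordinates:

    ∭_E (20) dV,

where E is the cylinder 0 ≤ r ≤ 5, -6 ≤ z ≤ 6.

In cylindrical coordinates, x = r cos(θ), y = r sin(θ), z = z, and dV = r dr dθ dz.

The integrand becomes 20, so

    ∭_E (20) dV = ∫_{0}^{2π} ∫_{0}^{5} ∫_{-6}^{6} (20) · r dz dr dθ.

Inner (z): 240r.
Middle (r from 0 to 5): 3000.
Outer (θ): 6000π.

Therefore the triple integral equals 6000π.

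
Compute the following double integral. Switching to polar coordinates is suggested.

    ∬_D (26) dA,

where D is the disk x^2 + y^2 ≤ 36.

The region D is 0 ≤ r ≤ 6, 0 ≤ θ ≤ 2π in polar coordinates, where x = r cos(θ), y = r sin(θ), and dA = r dr dθ.

Under the substitution, the integrand becomes 26, so

    ∬_D (26) dA = ∫_{0}^{2π} ∫_{0}^{6} (26) · r dr dθ.

Inner integral (in r): ∫_{0}^{6} (26) · r dr = 468.

Outer integral (in θ): ∫_{0}^{2π} (468) dθ = 936π.

Therefore ∬_D (26) dA = 936π.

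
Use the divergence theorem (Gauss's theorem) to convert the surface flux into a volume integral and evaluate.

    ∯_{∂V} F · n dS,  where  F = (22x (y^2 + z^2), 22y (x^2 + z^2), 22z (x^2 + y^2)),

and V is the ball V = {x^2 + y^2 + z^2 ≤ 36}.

By the divergence theorem,

    ∯_{∂V} F · n dS = ∭_V (∇ · F) dV.

Compute the divergence:
    ∇ · F = ∂F_x/∂x + ∂F_y/∂y + ∂F_z/∂z = 22y^2 + 22z^2 + 22x^2 + 22z^2 + 22x^2 + 22y^2 = 44x^2 + 44y^2 + 44z^2.

In spherical coordinates, x = ρ sin(φ) cos(θ), y = ρ sin(φ) sin(θ), z = ρ cos(φ), dV = ρ^2 sin(φ) dρ dφ dθ, with 0 ≤ ρ ≤ 6, 0 ≤ φ ≤ π, 0 ≤ θ ≤ 2π.

The integrand, after substitution and multiplying by the volume element, becomes (44ρ^2) · ρ^2 sin(φ), so

    ∭_V (∇·F) dV = ∫_0^{2π} ∫_0^{π} ∫_0^{6} (44ρ^2) · ρ^2 sin(φ) dρ dφ dθ.

Inner (ρ from 0 to 6): 342144sin(φ)/5.
Middle (φ from 0 to π): 684288/5.
Outer (θ from 0 to 2π): 1368576π/5.

Therefore ∯_{∂V} F · n dS = 1368576π/5.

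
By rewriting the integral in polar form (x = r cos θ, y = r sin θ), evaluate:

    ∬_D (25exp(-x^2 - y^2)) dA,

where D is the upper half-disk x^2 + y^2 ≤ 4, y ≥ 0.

The region D is 0 ≤ r ≤ 2, 0 ≤ θ ≤ π in polar coordinates, where x = r cos(θ), y = r sin(θ), and dA = r dr dθ.

Under the substitution, the integrand becomes 25exp(-r^2), so

    ∬_D (25exp(-x^2 - y^2)) dA = ∫_{0}^{π} ∫_{0}^{2} (25exp(-r^2)) · r dr dθ.

Inner integral (in r): ∫_{0}^{2} (25exp(-r^2)) · r dr = 25/2 - 25exp(-4)/2.

Outer integral (in θ): ∫_{0}^{π} (25/2 - 25exp(-4)/2) dθ = -25π (1 - exp(4))exp(-4)/2.

Therefore ∬_D (25exp(-x^2 - y^2)) dA = -25π (1 - exp(4))exp(-4)/2.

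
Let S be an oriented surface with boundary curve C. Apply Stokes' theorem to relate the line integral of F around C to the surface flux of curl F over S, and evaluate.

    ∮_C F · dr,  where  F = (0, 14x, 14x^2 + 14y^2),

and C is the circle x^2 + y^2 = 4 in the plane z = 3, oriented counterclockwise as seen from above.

Let S be the flat disk x^2 + y^2 ≤ 4 in the plane z = 3, with upward unit normal n̂ = ẑ. By Stokes' theorem,

    ∮_C F · dr = ∬_S (∇ × F) · n̂ dS = ∬_D (curl F)_z dA,

where D is the disk x^2 + y^2 ≤ 4.

Compute the curl of F = (0, 14x, 14x^2 + 14y^2):
    (∇ × F)_x = ∂F_z/∂y - ∂F_y/∂z = 28y,
    (∇ × F)_y = ∂F_x/∂z - ∂F_z/∂x = -28x,
    (∇ × F)_z = ∂F_y/∂x - ∂F_x/∂y = 14.

On z = 3, (curl F)_z = 14.

Convert to polar (x = r cos θ, y = r sin θ, dA = r dr dθ); the integrand becomes 14, so

    ∬_D (curl F)_z dA = ∫_0^{2π} ∫_0^{2} (14) · r dr dθ.

Inner (r from 0 to 2): 28.
Outer (θ from 0 to 2π): 56π.

Therefore ∮_C F · dr = 56π.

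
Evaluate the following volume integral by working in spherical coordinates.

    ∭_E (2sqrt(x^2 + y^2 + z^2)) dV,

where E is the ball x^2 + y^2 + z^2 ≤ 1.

In spherical coordinates, x = ρ sin(φ) cos(θ), y = ρ sin(φ) sin(θ), z = ρ cos(φ), and dV = ρ^2 sin(φ) dρ dφ dθ.

The integrand becomes 2ρ, so

    ∭_E (2sqrt(x^2 + y^2 + z^2)) dV = ∫_{0}^{2π} ∫_{0}^{π} ∫_{0}^{1} (2ρ) · ρ^2 sin(φ) dρ dφ dθ.

Inner (ρ): sin(φ)/2.
Middle (φ): 1.
Outer (θ): 2π.

Therefore the triple integral equals 2π.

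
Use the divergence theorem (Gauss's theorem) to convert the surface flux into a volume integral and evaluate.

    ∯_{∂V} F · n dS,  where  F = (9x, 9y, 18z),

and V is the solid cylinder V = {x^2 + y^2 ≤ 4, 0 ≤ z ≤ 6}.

By the divergence theorem,

    ∯_{∂V} F · n dS = ∭_V (∇ · F) dV.

Compute the divergence:
    ∇ · F = ∂F_x/∂x + ∂F_y/∂y + ∂F_z/∂z = 9 + 9 + 18 = 36.

In cylindrical coordinates, x = r cos(θ), y = r sin(θ), z = z, dV = r dr dθ dz, with 0 ≤ r ≤ 2, 0 ≤ θ ≤ 2π, 0 ≤ z ≤ 6.

The integrand, after substitution and multiplying by the volume element, becomes (36) · r, so

    ∭_V (∇·F) dV = ∫_0^{2π} ∫_0^{2} ∫_0^{6} (36) · r dz dr dθ.

Inner (z from 0 to 6): 216r.
Middle (r from 0 to 2): 432.
Outer (θ from 0 to 2π): 864π.

Therefore ∯_{∂V} F · n dS = 864π.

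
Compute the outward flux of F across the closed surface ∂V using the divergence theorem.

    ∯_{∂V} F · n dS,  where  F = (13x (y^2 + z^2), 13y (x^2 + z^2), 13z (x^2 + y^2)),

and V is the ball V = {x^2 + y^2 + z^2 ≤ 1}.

By the divergence theorem,

    ∯_{∂V} F · n dS = ∭_V (∇ · F) dV.

Compute the divergence:
    ∇ · F = ∂F_x/∂x + ∂F_y/∂y + ∂F_z/∂z = 13y^2 + 13z^2 + 13x^2 + 13z^2 + 13x^2 + 13y^2 = 26x^2 + 26y^2 + 26z^2.

In spherical coordinates, x = ρ sin(φ) cos(θ), y = ρ sin(φ) sin(θ), z = ρ cos(φ), dV = ρ^2 sin(φ) dρ dφ dθ, with 0 ≤ ρ ≤ 1, 0 ≤ φ ≤ π, 0 ≤ θ ≤ 2π.

The integrand, after substitution and multiplying by the volume element, becomes (26ρ^2) · ρ^2 sin(φ), so

    ∭_V (∇·F) dV = ∫_0^{2π} ∫_0^{π} ∫_0^{1} (26ρ^2) · ρ^2 sin(φ) dρ dφ dθ.

Inner (ρ from 0 to 1): 26sin(φ)/5.
Middle (φ from 0 to π): 52/5.
Outer (θ from 0 to 2π): 104π/5.

Therefore ∯_{∂V} F · n dS = 104π/5.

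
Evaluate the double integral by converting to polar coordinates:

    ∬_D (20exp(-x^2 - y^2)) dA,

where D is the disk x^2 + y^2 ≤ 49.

The region D is 0 ≤ r ≤ 7, 0 ≤ θ ≤ 2π in polar coordinates, where x = r cos(θ), y = r sin(θ), and dA = r dr dθ.

Under the substitution, the integrand becomes 20exp(-r^2), so

    ∬_D (20exp(-x^2 - y^2)) dA = ∫_{0}^{2π} ∫_{0}^{7} (20exp(-r^2)) · r dr dθ.

Inner integral (in r): ∫_{0}^{7} (20exp(-r^2)) · r dr = 10 - 10exp(-49).

Outer integral (in θ): ∫_{0}^{2π} (10 - 10exp(-49)) dθ = -20π exp(-49) + 20π.

Therefore ∬_D (20exp(-x^2 - y^2)) dA = -20π exp(-49) + 20π.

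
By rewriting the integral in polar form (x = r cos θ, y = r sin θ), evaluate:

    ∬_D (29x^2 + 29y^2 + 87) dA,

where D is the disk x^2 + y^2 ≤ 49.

The region D is 0 ≤ r ≤ 7, 0 ≤ θ ≤ 2π in polar coordinates, where x = r cos(θ), y = r sin(θ), and dA = r dr dθ.

Under the substitution, the integrand becomes 29r^2 + 87, so

    ∬_D (29x^2 + 29y^2 + 87) dA = ∫_{0}^{2π} ∫_{0}^{7} (29r^2 + 87) · r dr dθ.

Inner integral (in r): ∫_{0}^{7} (29r^2 + 87) · r dr = 78155/4.

Outer integral (in θ): ∫_{0}^{2π} (78155/4) dθ = 78155π/2.

Therefore ∬_D (29x^2 + 29y^2 + 87) dA = 78155π/2.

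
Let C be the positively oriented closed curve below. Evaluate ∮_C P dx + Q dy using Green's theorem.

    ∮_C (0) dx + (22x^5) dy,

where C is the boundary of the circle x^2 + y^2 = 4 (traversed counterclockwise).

Green's theorem converts the closed line integral into a double integral over the enclosed region D:

    ∮_C P dx + Q dy = ∬_D (∂Q/∂x - ∂P/∂y) dA.

Here P = 0, Q = 22x^5, so

    ∂Q/∂x = 110x^4,    ∂P/∂y = 0,
    ∂Q/∂x - ∂P/∂y = 110x^4.

D is the region x^2 + y^2 ≤ 4. Evaluating the double integral:

In polar coordinates (x = r cos θ, y = r sin θ, dA = r dr dθ) the integrand becomes 110r^4cos(θ)^4, so

    ∬_D (110x^4) dA = ∫_0^{2π} ∫_0^{2} (110r^4cos(θ)^4) · r dr dθ.

Inner (r from 0 to 2): 3520cos(θ)^4/3.
Outer (θ from 0 to 2π): 880π.

Therefore ∮_C P dx + Q dy = 880π.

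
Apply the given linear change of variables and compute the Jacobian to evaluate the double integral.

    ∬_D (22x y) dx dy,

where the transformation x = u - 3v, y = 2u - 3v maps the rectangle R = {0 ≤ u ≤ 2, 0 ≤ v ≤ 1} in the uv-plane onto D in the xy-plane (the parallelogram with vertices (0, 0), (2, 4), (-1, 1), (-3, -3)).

Compute the Jacobian determinant of (x, y) with respect to (u, v):

    ∂(x,y)/∂(u,v) = | 1  -3 | = (1)(-3) - (-3)(2) = 3.
                   | 2  -3 |

Its absolute value is |J| = 3 (the area scaling factor).

Substituting x = u - 3v, y = 2u - 3v into the integrand,

    22x y → 44u^2 - 198u v + 198v^2,

so the integral becomes

    ∬_R (44u^2 - 198u v + 198v^2) · |J| du dv = ∫_0^2 ∫_0^1 (132u^2 - 594u v + 594v^2) dv du.

Inner (v): 132u^2 - 297u + 198.
Outer (u): 154.

Therefore ∬_D (22x y) dx dy = 154.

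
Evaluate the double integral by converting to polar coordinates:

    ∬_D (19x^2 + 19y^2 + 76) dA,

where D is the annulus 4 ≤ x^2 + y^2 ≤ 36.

The region D is 2 ≤ r ≤ 6, 0 ≤ θ ≤ 2π in polar coordinates, where x = r cos(θ), y = r sin(θ), and dA = r dr dθ.

Under the substitution, the integrand becomes 19r^2 + 76, so

    ∬_D (19x^2 + 19y^2 + 76) dA = ∫_{0}^{2π} ∫_{2}^{6} (19r^2 + 76) · r dr dθ.

Inner integral (in r): ∫_{2}^{6} (19r^2 + 76) · r dr = 7296.

Outer integral (in θ): ∫_{0}^{2π} (7296) dθ = 14592π.

Therefore ∬_D (19x^2 + 19y^2 + 76) dA = 14592π.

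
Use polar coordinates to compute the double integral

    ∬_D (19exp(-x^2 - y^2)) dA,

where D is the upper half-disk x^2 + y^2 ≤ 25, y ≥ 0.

The region D is 0 ≤ r ≤ 5, 0 ≤ θ ≤ π in polar coordinates, where x = r cos(θ), y = r sin(θ), and dA = r dr dθ.

Under the substitution, the integrand becomes 19exp(-r^2), so

    ∬_D (19exp(-x^2 - y^2)) dA = ∫_{0}^{π} ∫_{0}^{5} (19exp(-r^2)) · r dr dθ.

Inner integral (in r): ∫_{0}^{5} (19exp(-r^2)) · r dr = 19/2 - 19exp(-25)/2.

Outer integral (in θ): ∫_{0}^{π} (19/2 - 19exp(-25)/2) dθ = -19π (1 - exp(25))exp(-25)/2.

Therefore ∬_D (19exp(-x^2 - y^2)) dA = -19π (1 - exp(25))exp(-25)/2.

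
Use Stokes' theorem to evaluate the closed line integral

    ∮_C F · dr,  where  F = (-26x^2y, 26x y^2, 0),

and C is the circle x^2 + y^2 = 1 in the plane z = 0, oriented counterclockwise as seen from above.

Let S be the flat disk x^2 + y^2 ≤ 1 in the plane z = 0, with upward unit normal n̂ = ẑ. By Stokes' theorem,

    ∮_C F · dr = ∬_S (∇ × F) · n̂ dS = ∬_D (curl F)_z dA,

where D is the disk x^2 + y^2 ≤ 1.

Compute the curl of F = (-26x^2y, 26x y^2, 0):
    (∇ × F)_x = ∂F_z/∂y - ∂F_y/∂z = 0,
    (∇ × F)_y = ∂F_x/∂z - ∂F_z/∂x = 0,
    (∇ × F)_z = ∂F_y/∂x - ∂F_x/∂y = 26x^2 + 26y^2.

On z = 0, (curl F)_z = 26x^2 + 26y^2.

Convert to polar (x = r cos θ, y = r sin θ, dA = r dr dθ); the integrand becomes 26r^2, so

    ∬_D (curl F)_z dA = ∫_0^{2π} ∫_0^{1} (26r^2) · r dr dθ.

Inner (r from 0 to 1): 13/2.
Outer (θ from 0 to 2π): 13π.

Therefore ∮_C F · dr = 13π.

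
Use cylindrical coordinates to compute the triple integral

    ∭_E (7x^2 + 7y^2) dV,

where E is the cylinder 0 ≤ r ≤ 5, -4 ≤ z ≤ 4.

In cylindrical coordinates, x = r cos(θ), y = r sin(θ), z = z, and dV = r dr dθ dz.

The integrand becomes 7r^2, so

    ∭_E (7x^2 + 7y^2) dV = ∫_{0}^{2π} ∫_{0}^{5} ∫_{-4}^{4} (7r^2) · r dz dr dθ.

Inner (z): 56r^3.
Middle (r from 0 to 5): 8750.
Outer (θ): 17500π.

Therefore the triple integral equals 17500π.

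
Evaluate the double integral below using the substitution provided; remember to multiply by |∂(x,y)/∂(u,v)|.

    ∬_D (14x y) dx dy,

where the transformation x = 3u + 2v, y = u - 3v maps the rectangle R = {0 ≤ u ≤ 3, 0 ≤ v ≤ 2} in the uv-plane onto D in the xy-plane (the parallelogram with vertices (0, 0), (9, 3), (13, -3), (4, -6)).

Compute the Jacobian determinant of (x, y) with respect to (u, v):

    ∂(x,y)/∂(u,v) = | 3  2 | = (3)(-3) - (2)(1) = -11.
                   | 1  -3 |

Its absolute value is |J| = 11 (the area scaling factor).

Substituting x = 3u + 2v, y = u - 3v into the integrand,

    14x y → 42u^2 - 98u v - 84v^2,

so the integral becomes

    ∬_R (42u^2 - 98u v - 84v^2) · |J| du dv = ∫_0^3 ∫_0^2 (462u^2 - 1078u v - 924v^2) dv du.

Inner (v): 924u^2 - 2156u - 2464.
Outer (u): -8778.

Therefore ∬_D (14x y) dx dy = -8778.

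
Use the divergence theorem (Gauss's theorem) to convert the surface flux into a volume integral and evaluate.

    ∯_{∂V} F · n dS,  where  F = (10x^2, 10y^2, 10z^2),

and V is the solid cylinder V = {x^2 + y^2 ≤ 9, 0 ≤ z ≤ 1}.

By the divergence theorem,

    ∯_{∂V} F · n dS = ∭_V (∇ · F) dV.

Compute the divergence:
    ∇ · F = ∂F_x/∂x + ∂F_y/∂y + ∂F_z/∂z = 20x + 20y + 20z.

In cylindrical coordinates, x = r cos(θ), y = r sin(θ), z = z, dV = r dr dθ dz, with 0 ≤ r ≤ 3, 0 ≤ θ ≤ 2π, 0 ≤ z ≤ 1.

The integrand, after substitution and multiplying by the volume element, becomes (20sqrt(2)r sin(θ + π/4) + 20z) · r, so

    ∭_V (∇·F) dV = ∫_0^{2π} ∫_0^{3} ∫_0^{1} (20sqrt(2)r sin(θ + π/4) + 20z) · r dz dr dθ.

Inner (z from 0 to 1): 10r (2sqrt(2)r sin(θ + π/4) + 1).
Middle (r from 0 to 3): 180sqrt(2)sin(θ + π/4) + 45.
Outer (θ from 0 to 2π): 90π.

Therefore ∯_{∂V} F · n dS = 90π.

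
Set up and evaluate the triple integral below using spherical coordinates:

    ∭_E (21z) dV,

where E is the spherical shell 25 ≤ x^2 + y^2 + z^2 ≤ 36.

In spherical coordinates, x = ρ sin(φ) cos(θ), y = ρ sin(φ) sin(θ), z = ρ cos(φ), and dV = ρ^2 sin(φ) dρ dφ dθ.

The integrand becomes 21ρ cos(φ), so

    ∭_E (21z) dV = ∫_{0}^{2π} ∫_{0}^{π} ∫_{5}^{6} (21ρ cos(φ)) · ρ^2 sin(φ) dρ dφ dθ.

Inner (ρ): 14091sin(2φ)/8.
Middle (φ): 0.
Outer (θ): 0.

Therefore the triple integral equals 0.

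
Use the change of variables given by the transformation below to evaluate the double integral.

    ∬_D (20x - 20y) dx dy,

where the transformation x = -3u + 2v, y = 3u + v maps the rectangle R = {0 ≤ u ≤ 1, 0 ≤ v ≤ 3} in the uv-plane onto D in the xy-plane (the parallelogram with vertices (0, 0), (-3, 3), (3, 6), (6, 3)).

Compute the Jacobian determinant of (x, y) with respect to (u, v):

    ∂(x,y)/∂(u,v) = | -3  2 | = (-3)(1) - (2)(3) = -9.
                   | 3  1 |

Its absolute value is |J| = 9 (the area scaling factor).

Substituting x = -3u + 2v, y = 3u + v into the integrand,

    20x - 20y → -120u + 20v,

so the integral becomes

    ∬_R (-120u + 20v) · |J| du dv = ∫_0^1 ∫_0^3 (-1080u + 180v) dv du.

Inner (v): 810 - 3240u.
Outer (u): -810.

Therefore ∬_D (20x - 20y) dx dy = -810.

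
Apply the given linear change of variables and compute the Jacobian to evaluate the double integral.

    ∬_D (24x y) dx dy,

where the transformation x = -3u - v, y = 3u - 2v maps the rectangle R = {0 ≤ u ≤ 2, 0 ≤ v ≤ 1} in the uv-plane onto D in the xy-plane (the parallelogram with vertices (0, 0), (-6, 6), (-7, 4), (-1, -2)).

Compute the Jacobian determinant of (x, y) with respect to (u, v):

    ∂(x,y)/∂(u,v) = | -3  -1 | = (-3)(-2) - (-1)(3) = 9.
                   | 3  -2 |

Its absolute value is |J| = 9 (the area scaling factor).

Substituting x = -3u - v, y = 3u - 2v into the integrand,

    24x y → -216u^2 + 72u v + 48v^2,

so the integral becomes

    ∬_R (-216u^2 + 72u v + 48v^2) · |J| du dv = ∫_0^2 ∫_0^1 (-1944u^2 + 648u v + 432v^2) dv du.

Inner (v): -1944u^2 + 324u + 144.
Outer (u): -4248.

Therefore ∬_D (24x y) dx dy = -4248.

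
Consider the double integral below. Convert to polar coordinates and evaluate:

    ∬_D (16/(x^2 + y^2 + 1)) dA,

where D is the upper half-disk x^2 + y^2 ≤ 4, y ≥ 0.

The region D is 0 ≤ r ≤ 2, 0 ≤ θ ≤ π in polar coordinates, where x = r cos(θ), y = r sin(θ), and dA = r dr dθ.

Under the substitution, the integrand becomes 16/(r^2 + 1), so

    ∬_D (16/(x^2 + y^2 + 1)) dA = ∫_{0}^{π} ∫_{0}^{2} (16/(r^2 + 1)) · r dr dθ.

Inner integral (in r): ∫_{0}^{2} (16/(r^2 + 1)) · r dr = log(390625).

Outer integral (in θ): ∫_{0}^{π} (log(390625)) dθ = log(390625^π).

Therefore ∬_D (16/(x^2 + y^2 + 1)) dA = log(390625^π).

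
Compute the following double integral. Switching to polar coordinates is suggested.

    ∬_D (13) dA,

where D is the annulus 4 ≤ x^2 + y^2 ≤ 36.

The region D is 2 ≤ r ≤ 6, 0 ≤ θ ≤ 2π in polar coordinates, where x = r cos(θ), y = r sin(θ), and dA = r dr dθ.

Under the substitution, the integrand becomes 13, so

    ∬_D (13) dA = ∫_{0}^{2π} ∫_{2}^{6} (13) · r dr dθ.

Inner integral (in r): ∫_{2}^{6} (13) · r dr = 208.

Outer integral (in θ): ∫_{0}^{2π} (208) dθ = 416π.

Therefore ∬_D (13) dA = 416π.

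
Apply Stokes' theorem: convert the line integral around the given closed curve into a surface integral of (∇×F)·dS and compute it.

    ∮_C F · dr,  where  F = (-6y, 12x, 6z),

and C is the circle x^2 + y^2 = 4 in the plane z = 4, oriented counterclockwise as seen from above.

Let S be the flat disk x^2 + y^2 ≤ 4 in the plane z = 4, with upward unit normal n̂ = ẑ. By Stokes' theorem,

    ∮_C F · dr = ∬_S (∇ × F) · n̂ dS = ∬_D (curl F)_z dA,

where D is the disk x^2 + y^2 ≤ 4.

Compute the curl of F = (-6y, 12x, 6z):
    (∇ × F)_x = ∂F_z/∂y - ∂F_y/∂z = 0,
    (∇ × F)_y = ∂F_x/∂z - ∂F_z/∂x = 0,
    (∇ × F)_z = ∂F_y/∂x - ∂F_x/∂y = 18.

On z = 4, (curl F)_z = 18.

Convert to polar (x = r cos θ, y = r sin θ, dA = r dr dθ); the integrand becomes 18, so

    ∬_D (curl F)_z dA = ∫_0^{2π} ∫_0^{2} (18) · r dr dθ.

Inner (r from 0 to 2): 36.
Outer (θ from 0 to 2π): 72π.

Therefore ∮_C F · dr = 72π.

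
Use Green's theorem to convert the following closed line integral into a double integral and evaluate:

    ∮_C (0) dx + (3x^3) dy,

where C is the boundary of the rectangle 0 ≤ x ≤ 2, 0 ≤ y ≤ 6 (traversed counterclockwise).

Green's theorem converts the closed line integral into a double integral over the enclosed region D:

    ∮_C P dx + Q dy = ∬_D (∂Q/∂x - ∂P/∂y) dA.

Here P = 0, Q = 3x^3, so

    ∂Q/∂x = 9x^2,    ∂P/∂y = 0,
    ∂Q/∂x - ∂P/∂y = 9x^2.

D is the region 0 ≤ x ≤ 2, 0 ≤ y ≤ 6. Evaluating the double integral:

    ∬_D (9x^2) dA = ∫_0^{2} ∫_0^{6} (9x^2) dy dx.

Inner (y from 0 to 6): 54x^2.
Outer (x from 0 to 2): 144.

Therefore ∮_C P dx + Q dy = 144.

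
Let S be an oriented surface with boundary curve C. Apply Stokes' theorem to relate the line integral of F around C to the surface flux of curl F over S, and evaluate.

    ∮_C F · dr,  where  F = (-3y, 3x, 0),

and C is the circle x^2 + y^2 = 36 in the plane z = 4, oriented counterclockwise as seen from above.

Let S be the flat disk x^2 + y^2 ≤ 36 in the plane z = 4, with upward unit normal n̂ = ẑ. By Stokes' theorem,

    ∮_C F · dr = ∬_S (∇ × F) · n̂ dS = ∬_D (curl F)_z dA,

where D is the disk x^2 + y^2 ≤ 36.

Compute the curl of F = (-3y, 3x, 0):
    (∇ × F)_x = ∂F_z/∂y - ∂F_y/∂z = 0,
    (∇ × F)_y = ∂F_x/∂z - ∂F_z/∂x = 0,
    (∇ × F)_z = ∂F_y/∂x - ∂F_x/∂y = 6.

On z = 4, (curl F)_z = 6.

Convert to polar (x = r cos θ, y = r sin θ, dA = r dr dθ); the integrand becomes 6, so

    ∬_D (curl F)_z dA = ∫_0^{2π} ∫_0^{6} (6) · r dr dθ.

Inner (r from 0 to 6): 108.
Outer (θ from 0 to 2π): 216π.

Therefore ∮_C F · dr = 216π.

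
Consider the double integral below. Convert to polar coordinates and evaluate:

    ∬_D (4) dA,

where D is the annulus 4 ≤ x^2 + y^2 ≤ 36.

The region D is 2 ≤ r ≤ 6, 0 ≤ θ ≤ 2π in polar coordinates, where x = r cos(θ), y = r sin(θ), and dA = r dr dθ.

Under the substitution, the integrand becomes 4, so

    ∬_D (4) dA = ∫_{0}^{2π} ∫_{2}^{6} (4) · r dr dθ.

Inner integral (in r): ∫_{2}^{6} (4) · r dr = 64.

Outer integral (in θ): ∫_{0}^{2π} (64) dθ = 128π.

Therefore ∬_D (4) dA = 128π.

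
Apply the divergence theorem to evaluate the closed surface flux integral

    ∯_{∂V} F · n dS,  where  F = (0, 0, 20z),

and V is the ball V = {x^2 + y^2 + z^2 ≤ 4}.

By the divergence theorem,

    ∯_{∂V} F · n dS = ∭_V (∇ · F) dV.

Compute the divergence:
    ∇ · F = ∂F_x/∂x + ∂F_y/∂y + ∂F_z/∂z = 0 + 0 + 20 = 20.

In spherical coordinates, x = ρ sin(φ) cos(θ), y = ρ sin(φ) sin(θ), z = ρ cos(φ), dV = ρ^2 sin(φ) dρ dφ dθ, with 0 ≤ ρ ≤ 2, 0 ≤ φ ≤ π, 0 ≤ θ ≤ 2π.

The integrand, after substitution and multiplying by the volume element, becomes (20) · ρ^2 sin(φ), so

    ∭_V (∇·F) dV = ∫_0^{2π} ∫_0^{π} ∫_0^{2} (20) · ρ^2 sin(φ) dρ dφ dθ.

Inner (ρ from 0 to 2): 160sin(φ)/3.
Middle (φ from 0 to π): 320/3.
Outer (θ from 0 to 2π): 640π/3.

Therefore ∯_{∂V} F · n dS = 640π/3.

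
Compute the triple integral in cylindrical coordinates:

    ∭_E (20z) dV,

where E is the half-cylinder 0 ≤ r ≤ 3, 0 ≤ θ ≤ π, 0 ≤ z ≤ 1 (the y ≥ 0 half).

In cylindrical coordinates, x = r cos(θ), y = r sin(θ), z = z, and dV = r dr dθ dz.

The integrand becomes 20z, so

    ∭_E (20z) dV = ∫_{0}^{π} ∫_{0}^{3} ∫_{0}^{1} (20z) · r dz dr dθ.

Inner (z): 10r.
Middle (r from 0 to 3): 45.
Outer (θ): 45π.

Therefore the triple integral equals 45π.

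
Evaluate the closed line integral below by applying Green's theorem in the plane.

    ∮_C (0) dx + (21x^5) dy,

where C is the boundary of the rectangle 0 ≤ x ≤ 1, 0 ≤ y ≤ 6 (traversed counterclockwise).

Green's theorem converts the closed line integral into a double integral over the enclosed region D:

    ∮_C P dx + Q dy = ∬_D (∂Q/∂x - ∂P/∂y) dA.

Here P = 0, Q = 21x^5, so

    ∂Q/∂x = 105x^4,    ∂P/∂y = 0,
    ∂Q/∂x - ∂P/∂y = 105x^4.

D is the region 0 ≤ x ≤ 1, 0 ≤ y ≤ 6. Evaluating the double integral:

    ∬_D (105x^4) dA = ∫_0^{1} ∫_0^{6} (105x^4) dy dx.

Inner (y from 0 to 6): 630x^4.
Outer (x from 0 to 1): 126.

Therefore ∮_C P dx + Q dy = 126.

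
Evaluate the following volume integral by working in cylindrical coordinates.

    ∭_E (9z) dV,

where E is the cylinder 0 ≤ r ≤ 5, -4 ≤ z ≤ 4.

In cylindrical coordinates, x = r cos(θ), y = r sin(θ), z = z, and dV = r dr dθ dz.

The integrand becomes 9z, so

    ∭_E (9z) dV = ∫_{0}^{2π} ∫_{0}^{5} ∫_{-4}^{4} (9z) · r dz dr dθ.

Inner (z): 0.
Middle (r from 0 to 5): 0.
Outer (θ): 0.

Therefore the triple integral equals 0.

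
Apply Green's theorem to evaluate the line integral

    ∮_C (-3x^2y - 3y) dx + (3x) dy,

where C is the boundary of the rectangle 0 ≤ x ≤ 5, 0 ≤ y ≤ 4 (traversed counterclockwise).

Green's theorem converts the closed line integral into a double integral over the enclosed region D:

    ∮_C P dx + Q dy = ∬_D (∂Q/∂x - ∂P/∂y) dA.

Here P = -3x^2y - 3y, Q = 3x, so

    ∂Q/∂x = 3,    ∂P/∂y = -3x^2 - 3,
    ∂Q/∂x - ∂P/∂y = 3x^2 + 6.

D is the region 0 ≤ x ≤ 5, 0 ≤ y ≤ 4. Evaluating the double integral:

    ∬_D (3x^2 + 6) dA = ∫_0^{5} ∫_0^{4} (3x^2 + 6) dy dx.

Inner (y from 0 to 4): 12x^2 + 24.
Outer (x from 0 to 5): 620.

Therefore ∮_C P dx + Q dy = 620.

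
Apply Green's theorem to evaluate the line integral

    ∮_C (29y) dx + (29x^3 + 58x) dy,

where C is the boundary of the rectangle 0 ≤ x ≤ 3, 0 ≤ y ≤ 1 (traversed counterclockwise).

Green's theorem converts the closed line integral into a double integral over the enclosed region D:

    ∮_C P dx + Q dy = ∬_D (∂Q/∂x - ∂P/∂y) dA.

Here P = 29y, Q = 29x^3 + 58x, so

    ∂Q/∂x = 87x^2 + 58,    ∂P/∂y = 29,
    ∂Q/∂x - ∂P/∂y = 87x^2 + 29.

D is the region 0 ≤ x ≤ 3, 0 ≤ y ≤ 1. Evaluating the double integral:

    ∬_D (87x^2 + 29) dA = ∫_0^{3} ∫_0^{1} (87x^2 + 29) dy dx.

Inner (y from 0 to 1): 87x^2 + 29.
Outer (x from 0 to 3): 870.

Therefore ∮_C P dx + Q dy = 870.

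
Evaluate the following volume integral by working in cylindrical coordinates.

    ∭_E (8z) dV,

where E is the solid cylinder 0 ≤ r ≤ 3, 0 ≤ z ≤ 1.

In cylindrical coordinates, x = r cos(θ), y = r sin(θ), z = z, and dV = r dr dθ dz.

The integrand becomes 8z, so

    ∭_E (8z) dV = ∫_{0}^{2π} ∫_{0}^{3} ∫_{0}^{1} (8z) · r dz dr dθ.

Inner (z): 4r.
Middle (r from 0 to 3): 18.
Outer (θ): 36π.

Therefore the triple integral equals 36π.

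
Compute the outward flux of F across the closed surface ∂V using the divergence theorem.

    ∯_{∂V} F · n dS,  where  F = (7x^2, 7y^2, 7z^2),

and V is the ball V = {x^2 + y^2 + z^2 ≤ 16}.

By the divergence theorem,

    ∯_{∂V} F · n dS = ∭_V (∇ · F) dV.

Compute the divergence:
    ∇ · F = ∂F_x/∂x + ∂F_y/∂y + ∂F_z/∂z = 14x + 14y + 14z.

In spherical coordinates, x = ρ sin(φ) cos(θ), y = ρ sin(φ) sin(θ), z = ρ cos(φ), dV = ρ^2 sin(φ) dρ dφ dθ, with 0 ≤ ρ ≤ 4, 0 ≤ φ ≤ π, 0 ≤ θ ≤ 2π.

The integrand, after substitution and multiplying by the volume element, becomes (14ρ (sqrt(2)sin(φ)sin(θ + π/4) + cos(φ))) · ρ^2 sin(φ), so

    ∭_V (∇·F) dV = ∫_0^{2π} ∫_0^{π} ∫_0^{4} (14ρ (sqrt(2)sin(φ)sin(θ + π/4) + cos(φ))) · ρ^2 sin(φ) dρ dφ dθ.

Inner (ρ from 0 to 4): 896(sqrt(2)sin(φ)sin(θ + π/4) + cos(φ))sin(φ).
Middle (φ from 0 to π): 448sqrt(2)π sin(θ + π/4).
Outer (θ from 0 to 2π): 0.

Therefore ∯_{∂V} F · n dS = 0.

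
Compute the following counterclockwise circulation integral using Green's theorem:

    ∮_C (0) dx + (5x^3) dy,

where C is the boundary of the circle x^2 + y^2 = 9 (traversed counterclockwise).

Green's theorem converts the closed line integral into a double integral over the enclosed region D:

    ∮_C P dx + Q dy = ∬_D (∂Q/∂x - ∂P/∂y) dA.

Here P = 0, Q = 5x^3, so

    ∂Q/∂x = 15x^2,    ∂P/∂y = 0,
    ∂Q/∂x - ∂P/∂y = 15x^2.

D is the region x^2 + y^2 ≤ 9. Evaluating the double integral:

In polar coordinates (x = r cos θ, y = r sin θ, dA = r dr dθ) the integrand becomes 15r^2cos(θ)^2, so

    ∬_D (15x^2) dA = ∫_0^{2π} ∫_0^{3} (15r^2cos(θ)^2) · r dr dθ.

Inner (r from 0 to 3): 1215cos(θ)^2/4.
Outer (θ from 0 to 2π): 1215π/4.

Therefore ∮_C P dx + Q dy = 1215π/4.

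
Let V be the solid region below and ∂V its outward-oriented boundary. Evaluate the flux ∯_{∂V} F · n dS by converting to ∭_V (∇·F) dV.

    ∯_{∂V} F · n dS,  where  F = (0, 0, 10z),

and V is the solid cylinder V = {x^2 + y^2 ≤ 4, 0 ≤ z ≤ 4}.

By the divergence theorem,

    ∯_{∂V} F · n dS = ∭_V (∇ · F) dV.

Compute the divergence:
    ∇ · F = ∂F_x/∂x + ∂F_y/∂y + ∂F_z/∂z = 0 + 0 + 10 = 10.

In cylindrical coordinates, x = r cos(θ), y = r sin(θ), z = z, dV = r dr dθ dz, with 0 ≤ r ≤ 2, 0 ≤ θ ≤ 2π, 0 ≤ z ≤ 4.

The integrand, after substitution and multiplying by the volume element, becomes (10) · r, so

    ∭_V (∇·F) dV = ∫_0^{2π} ∫_0^{2} ∫_0^{4} (10) · r dz dr dθ.

Inner (z from 0 to 4): 40r.
Middle (r from 0 to 2): 80.
Outer (θ from 0 to 2π): 160π.

Therefore ∯_{∂V} F · n dS = 160π.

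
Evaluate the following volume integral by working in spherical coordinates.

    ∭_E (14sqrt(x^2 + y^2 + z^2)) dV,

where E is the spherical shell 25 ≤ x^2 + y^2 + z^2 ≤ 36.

In spherical coordinates, x = ρ sin(φ) cos(θ), y = ρ sin(φ) sin(θ), z = ρ cos(φ), and dV = ρ^2 sin(φ) dρ dφ dθ.

The integrand becomes 14ρ, so

    ∭_E (14sqrt(x^2 + y^2 + z^2)) dV = ∫_{0}^{2π} ∫_{0}^{π} ∫_{5}^{6} (14ρ) · ρ^2 sin(φ) dρ dφ dθ.

Inner (ρ): 4697sin(φ)/2.
Middle (φ): 4697.
Outer (θ): 9394π.

Therefore the triple integral equals 9394π.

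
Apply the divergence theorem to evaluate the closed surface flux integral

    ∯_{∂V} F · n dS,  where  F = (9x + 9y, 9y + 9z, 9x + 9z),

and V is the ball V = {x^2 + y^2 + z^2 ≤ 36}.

By the divergence theorem,

    ∯_{∂V} F · n dS = ∭_V (∇ · F) dV.

Compute the divergence:
    ∇ · F = ∂F_x/∂x + ∂F_y/∂y + ∂F_z/∂z = 9 + 9 + 9 = 27.

In spherical coordinates, x = ρ sin(φ) cos(θ), y = ρ sin(φ) sin(θ), z = ρ cos(φ), dV = ρ^2 sin(φ) dρ dφ dθ, with 0 ≤ ρ ≤ 6, 0 ≤ φ ≤ π, 0 ≤ θ ≤ 2π.

The integrand, after substitution and multiplying by the volume element, becomes (27) · ρ^2 sin(φ), so

    ∭_V (∇·F) dV = ∫_0^{2π} ∫_0^{π} ∫_0^{6} (27) · ρ^2 sin(φ) dρ dφ dθ.

Inner (ρ from 0 to 6): 1944sin(φ).
Middle (φ from 0 to π): 3888.
Outer (θ from 0 to 2π): 7776π.

Therefore ∯_{∂V} F · n dS = 7776π.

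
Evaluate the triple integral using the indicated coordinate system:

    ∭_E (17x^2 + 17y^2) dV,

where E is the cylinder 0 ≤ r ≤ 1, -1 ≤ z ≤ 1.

In cylindrical coordinates, x = r cos(θ), y = r sin(θ), z = z, and dV = r dr dθ dz.

The integrand becomes 17r^2, so

    ∭_E (17x^2 + 17y^2) dV = ∫_{0}^{2π} ∫_{0}^{1} ∫_{-1}^{1} (17r^2) · r dz dr dθ.

Inner (z): 34r^3.
Middle (r from 0 to 1): 17/2.
Outer (θ): 17π.

Therefore the triple integral equals 17π.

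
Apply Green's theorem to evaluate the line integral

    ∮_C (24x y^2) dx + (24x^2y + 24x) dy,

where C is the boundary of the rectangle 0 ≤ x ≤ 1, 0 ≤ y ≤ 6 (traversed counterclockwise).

Green's theorem converts the closed line integral into a double integral over the enclosed region D:

    ∮_C P dx + Q dy = ∬_D (∂Q/∂x - ∂P/∂y) dA.

Here P = 24x y^2, Q = 24x^2y + 24x, so

    ∂Q/∂x = 48x y + 24,    ∂P/∂y = 48x y,
    ∂Q/∂x - ∂P/∂y = 24.

D is the region 0 ≤ x ≤ 1, 0 ≤ y ≤ 6. Evaluating the double integral:

    ∬_D (24) dA = ∫_0^{1} ∫_0^{6} (24) dy dx.

Inner (y from 0 to 6): 144.
Outer (x from 0 to 1): 144.

Therefore ∮_C P dx + Q dy = 144.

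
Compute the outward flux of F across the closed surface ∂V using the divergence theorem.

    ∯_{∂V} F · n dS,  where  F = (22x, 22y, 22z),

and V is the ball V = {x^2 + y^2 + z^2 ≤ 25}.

By the divergence theorem,

    ∯_{∂V} F · n dS = ∭_V (∇ · F) dV.

Compute the divergence:
    ∇ · F = ∂F_x/∂x + ∂F_y/∂y + ∂F_z/∂z = 22 + 22 + 22 = 66.

In spherical coordinates, x = ρ sin(φ) cos(θ), y = ρ sin(φ) sin(θ), z = ρ cos(φ), dV = ρ^2 sin(φ) dρ dφ dθ, with 0 ≤ ρ ≤ 5, 0 ≤ φ ≤ π, 0 ≤ θ ≤ 2π.

The integrand, after substitution and multiplying by the volume element, becomes (66) · ρ^2 sin(φ), so

    ∭_V (∇·F) dV = ∫_0^{2π} ∫_0^{π} ∫_0^{5} (66) · ρ^2 sin(φ) dρ dφ dθ.

Inner (ρ from 0 to 5): 2750sin(φ).
Middle (φ from 0 to π): 5500.
Outer (θ from 0 to 2π): 11000π.

Therefore ∯_{∂V} F · n dS = 11000π.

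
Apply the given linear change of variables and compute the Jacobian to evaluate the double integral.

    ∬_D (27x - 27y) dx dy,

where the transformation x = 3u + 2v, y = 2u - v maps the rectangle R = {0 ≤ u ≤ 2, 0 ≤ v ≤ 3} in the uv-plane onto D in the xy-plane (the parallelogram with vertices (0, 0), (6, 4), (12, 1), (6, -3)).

Compute the Jacobian determinant of (x, y) with respect to (u, v):

    ∂(x,y)/∂(u,v) = | 3  2 | = (3)(-1) - (2)(2) = -7.
                   | 2  -1 |

Its absolute value is |J| = 7 (the area scaling factor).

Substituting x = 3u + 2v, y = 2u - v into the integrand,

    27x - 27y → 27u + 81v,

so the integral becomes

    ∬_R (27u + 81v) · |J| du dv = ∫_0^2 ∫_0^3 (189u + 567v) dv du.

Inner (v): 567u + 5103/2.
Outer (u): 6237.

Therefore ∬_D (27x - 27y) dx dy = 6237.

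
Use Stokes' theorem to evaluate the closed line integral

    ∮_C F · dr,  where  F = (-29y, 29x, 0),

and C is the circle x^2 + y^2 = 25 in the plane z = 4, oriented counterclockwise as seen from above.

Let S be the flat disk x^2 + y^2 ≤ 25 in the plane z = 4, with upward unit normal n̂ = ẑ. By Stokes' theorem,

    ∮_C F · dr = ∬_S (∇ × F) · n̂ dS = ∬_D (curl F)_z dA,

where D is the disk x^2 + y^2 ≤ 25.

Compute the curl of F = (-29y, 29x, 0):
    (∇ × F)_x = ∂F_z/∂y - ∂F_y/∂z = 0,
    (∇ × F)_y = ∂F_x/∂z - ∂F_z/∂x = 0,
    (∇ × F)_z = ∂F_y/∂x - ∂F_x/∂y = 58.

On z = 4, (curl F)_z = 58.

Convert to polar (x = r cos θ, y = r sin θ, dA = r dr dθ); the integrand becomes 58, so

    ∬_D (curl F)_z dA = ∫_0^{2π} ∫_0^{5} (58) · r dr dθ.

Inner (r from 0 to 5): 725.
Outer (θ from 0 to 2π): 1450π.

Therefore ∮_C F · dr = 1450π.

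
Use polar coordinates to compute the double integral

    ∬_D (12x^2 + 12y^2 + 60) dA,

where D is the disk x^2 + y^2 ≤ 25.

The region D is 0 ≤ r ≤ 5, 0 ≤ θ ≤ 2π in polar coordinates, where x = r cos(θ), y = r sin(θ), and dA = r dr dθ.

Under the substitution, the integrand becomes 12r^2 + 60, so

    ∬_D (12x^2 + 12y^2 + 60) dA = ∫_{0}^{2π} ∫_{0}^{5} (12r^2 + 60) · r dr dθ.

Inner integral (in r): ∫_{0}^{5} (12r^2 + 60) · r dr = 2625.

Outer integral (in θ): ∫_{0}^{2π} (2625) dθ = 5250π.

Therefore ∬_D (12x^2 + 12y^2 + 60) dA = 5250π.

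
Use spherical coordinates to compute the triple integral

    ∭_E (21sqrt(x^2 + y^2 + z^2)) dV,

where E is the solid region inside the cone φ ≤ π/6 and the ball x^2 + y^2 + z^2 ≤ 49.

In spherical coordinates, x = ρ sin(φ) cos(θ), y = ρ sin(φ) sin(θ), z = ρ cos(φ), and dV = ρ^2 sin(φ) dρ dφ dθ.

The integrand becomes 21ρ, so

    ∭_E (21sqrt(x^2 + y^2 + z^2)) dV = ∫_{0}^{2π} ∫_{0}^{π/6} ∫_{0}^{7} (21ρ) · ρ^2 sin(φ) dρ dφ dθ.

Inner (ρ): 50421sin(φ)/4.
Middle (φ): 50421/4 - 50421sqrt(3)/8.
Outer (θ): 50421π (2 - sqrt(3))/4.

Therefore the triple integral equals 50421π (2 - sqrt(3))/4.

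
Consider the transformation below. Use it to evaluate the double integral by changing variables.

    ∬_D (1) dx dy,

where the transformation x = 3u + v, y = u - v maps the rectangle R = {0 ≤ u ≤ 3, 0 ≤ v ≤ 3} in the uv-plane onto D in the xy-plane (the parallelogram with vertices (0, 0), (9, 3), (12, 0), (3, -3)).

Compute the Jacobian determinant of (x, y) with respect to (u, v):

    ∂(x,y)/∂(u,v) = | 3  1 | = (3)(-1) - (1)(1) = -4.
                   | 1  -1 |

Its absolute value is |J| = 4 (the area scaling factor).

Substituting x = 3u + v, y = u - v into the integrand,

    1 → 1,

so the integral becomes

    ∬_R (1) · |J| du dv = ∫_0^3 ∫_0^3 (4) dv du.

Inner (v): 12.
Outer (u): 36.

Therefore ∬_D (1) dx dy = 36.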